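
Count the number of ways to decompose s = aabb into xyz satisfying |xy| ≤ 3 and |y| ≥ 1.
6

For s = 'aabb' with pumping length p = 3:

Constraints: |xy| ≤ 3, |y| > 0

Valid decompositions (|xy| ≤ p, |y| ≥ 1):
  • x='', y='a', z='abb'
  • x='a', y='a', z='bb'
  • x='', y='aa', z='bb'
  • x='aa', y='b', z='b'
  • x='a', y='ab', z='b'
  • x='', y='aab', z='b'

Total count: 6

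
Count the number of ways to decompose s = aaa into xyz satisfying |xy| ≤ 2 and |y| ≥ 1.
3

For s = 'aaa' with pumping length p = 2:

Constraints: |xy| ≤ 2, |y| > 0

Valid decompositions (|xy| ≤ p, |y| ≥ 1):
  • x='', y='a', z='aa'
  • x='a', y='a', z='a'
  • x='', y='aa', z='a'

Total count: 3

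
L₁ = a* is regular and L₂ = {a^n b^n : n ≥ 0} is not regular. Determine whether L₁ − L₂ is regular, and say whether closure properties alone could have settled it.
Yes — L₁ − L₂ is regular.

The only string of a* that lies in {a^n b^n} is ε, so L₁ − L₂ = a* − {ε} = a⁺ = aa*, which is regular.

Note that the bare facts "L₁ regular, L₂ non-regular" do not settle the question by themselves: the closure of regular languages under ∪, ∩, complement and difference applies only when BOTH operands are regular. With a non-regular operand the result can come out regular or non-regular depending on the specific languages, so one has to work out L₁ − L₂ for this particular pair, as above.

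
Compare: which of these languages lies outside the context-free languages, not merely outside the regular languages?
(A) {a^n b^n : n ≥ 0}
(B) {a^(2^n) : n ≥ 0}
(B) {a^(2^n) : n ≥ 0}

(B) {a^(2^n) : n ≥ 0} requires the CFL pumping lemma.

- {a^n b^n : n ≥ 0} is context-free (but not regular)
  • Can be shown non-regular with the regular pumping lemma
  • After pumping, the number of a's and b's become unequal

- {a^(2^n) : n ≥ 0} is NOT context-free
  • Requires the CFL pumping lemma to prove
  • Gaps between powers of 2 grow exponentially

The CFL pumping lemma is "stronger" in that it can prove non-membership
in the larger class of context-free languages.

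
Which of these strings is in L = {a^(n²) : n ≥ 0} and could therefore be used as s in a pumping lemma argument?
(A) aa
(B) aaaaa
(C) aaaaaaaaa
(C) aaaaaaaaa

The pumping lemma is applied to a string s that lies in L, so first check membership of each option:
- (A) aa has length 2, strictly between 1² = 1 and 2² = 4, so it is not in L ✗
- (B) aaaaa has length 5, strictly between 2² = 4 and 3² = 9, so it is not in L ✗
- (C) aaaaaaaaa has length 9 = 3², a perfect square, so it is in L ✓

Only (C) aaaaaaaaa is in L, so it is the only candidate that could play the role of s.
(In a complete proof one picks s in terms of the pumping length p so that |s| ≥ p is guaranteed; a fixed string like aaaaaaaaa illustrates the shape of such an s.)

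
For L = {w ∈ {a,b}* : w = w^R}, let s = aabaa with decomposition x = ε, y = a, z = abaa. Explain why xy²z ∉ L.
xy²z = aaabaa ∉ L

Pumping with i = 2 replaces y = a by y² = aa:
- Original: s = xyz = aabaa; aabaa reversed is aabaa, the same string, so it is a palindrome and is in L
- Pumped: xy²z = ε · aa · abaa = aaabaa
- aaabaa reversed is aabaaa ≠ aaabaa, so it is not a palindrome and is not in L

The pumping lemma would require xy²z ∈ L, so this decomposition yields a contradiction.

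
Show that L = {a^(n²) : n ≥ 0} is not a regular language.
Assume for contradiction that L is regular, and let p ≥ 1 be the pumping length given by the pumping lemma.
Choose s = a^(p²). Then s ∈ L and |s| = p² ≥ p.
By the pumping lemma, s = xyz for some x, y, z with |xy| ≤ p, |y| ≥ 1, and xy^i z ∈ L for every i ≥ 0.
Here y = a^k for some k with 1 ≤ k ≤ |xy| ≤ p.

Take i = 2: |xy²z| = p² + k.
Now p² < p² + k ≤ p² + p < p² + 2p + 1 = (p + 1)².
So |xy²z| lies strictly between the consecutive squares p² and (p + 1)², hence is not a perfect square, and xy²z ∉ L.

This contradicts the pumping lemma, which requires xy^i z ∈ L for all i ≥ 0.
Hence L = {a^(n²) : n ≥ 0} is not regular. ∎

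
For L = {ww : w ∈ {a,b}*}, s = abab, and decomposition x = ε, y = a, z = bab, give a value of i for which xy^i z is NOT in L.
i = 2

xy²z = ε · aa · bab = aabab; aabab has odd length 5, so it cannot be written as ww and is not in L.
(Other choices also work, e.g. i = 0, 3; only i = 1 is guaranteed to stay in L since xy¹z = s.)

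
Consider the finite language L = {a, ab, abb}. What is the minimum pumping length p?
p = 4

For a finite language L, the pumping lemma holds vacuously if p > max|s| for s ∈ L.

The longest string in L = {a, ab, abb} has length 3.
If p = 4, then no string s ∈ L has |s| ≥ p, so the condition is vacuously true.

The minimum pumping length is p = 4.

Why no smaller p works: for any p ≤ 3, the longest string s ∈ L has |s| = 3 ≥ p, so it would
have to be pumpable; but pumping up (i = 2, 3, ...) produces ever longer strings, which cannot all lie in the
finite language L. So the pumping property fails for every p ≤ 3.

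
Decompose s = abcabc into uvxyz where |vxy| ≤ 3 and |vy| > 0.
u='ab', v='c', x='a', y='b', z='c'

For s = abcabc with pumping length p = 3:

One valid decomposition:
- u = 'ab'
- v = 'c'
- x = 'a'
- y = 'b'
- z = 'c'

Verification:
- uvxyz = 'ab' + 'c' + 'a' + 'b' + 'c' = abcabc ✓
- |vxy| = |'cab'| = 3 ≤ 3 ✓
- |vy| = |'cb'| = 2 > 0 ✓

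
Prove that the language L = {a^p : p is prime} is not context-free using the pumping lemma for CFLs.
Assume for contradiction that L is context-free, and let p ≥ 1 be the pumping length given by the pumping lemma for CFLs.
Choose a prime q with q ≥ p and let s = a^q. Then s ∈ L and |s| = q ≥ p.
By the CFL pumping lemma, s = uvxyz for some u, v, x, y, z with |vxy| ≤ p, |vy| ≥ 1, and uv^i xy^i z ∈ L for every i ≥ 0.
All symbols are a's, so only lengths matter: let k = |vy|, with 1 ≤ k ≤ p. Then |uv^i xy^i z| = q + (i − 1)k.

Take i = q + 1: the length is q + qk = q(k + 1).
Both factors satisfy q ≥ 2 and k + 1 ≥ 2, so q(k + 1) is composite and uv^(q+1) xy^(q+1) z ∉ L.

This contradicts the CFL pumping lemma, which requires uv^i xy^i z ∈ L for all i ≥ 0.
Hence L = {a^p : p is prime} is not context-free. ∎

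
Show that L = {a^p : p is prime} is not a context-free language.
Assume for contradiction that L is context-free, and let p ≥ 1 be the pumping length given by the pumping lemma for CFLs.
Choose a prime q with q ≥ p and let s = a^q. Then s ∈ L and |s| = q ≥ p.
By the CFL pumping lemma, s = uvxyz for some u, v, x, y, z with |vxy| ≤ p, |vy| ≥ 1, and uv^i xy^i z ∈ L for every i ≥ 0.
All symbols are a's, so only lengths matter: let k = |vy|, with 1 ≤ k ≤ p. Then |uv^i xy^i z| = q + (i − 1)k.

Take i = q + 1: the length is q + qk = q(k + 1).
Both factors satisfy q ≥ 2 and k + 1 ≥ 2, so q(k + 1) is composite and uv^(q+1) xy^(q+1) z ∉ L.

This contradicts the CFL pumping lemma, which requires uv^i xy^i z ∈ L for all i ≥ 0.
Hence L = {a^p : p is prime} is not context-free. ∎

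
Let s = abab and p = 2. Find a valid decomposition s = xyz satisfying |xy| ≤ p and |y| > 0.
x = '', y = 'a', z = 'bab'

For s = abab and p = 2, one valid decomposition is:
- x = '' (length 0)
- y = 'a' (length 1)
- z = 'bab' (length 3)

Verification:
- xyz = '' + 'a' + 'bab' = abab ✓
- |xy| = 1 ≤ 2 ✓
- |y| = 1 > 0 ✓

All pumping lemma constraints are satisfied.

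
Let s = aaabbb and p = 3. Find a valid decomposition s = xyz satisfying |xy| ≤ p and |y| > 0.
x = '', y = 'a', z = 'aabbb'

For s = aaabbb and p = 3, one valid decomposition is:
- x = '' (length 0)
- y = 'a' (length 1)
- z = 'aabbb' (length 5)

Verification:
- xyz = '' + 'a' + 'aabbb' = aaabbb ✓
- |xy| = 1 ≤ 3 ✓
- |y| = 1 > 0 ✓

All pumping lemma constraints are satisfied.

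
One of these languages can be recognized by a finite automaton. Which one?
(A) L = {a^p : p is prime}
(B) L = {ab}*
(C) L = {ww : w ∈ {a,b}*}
(B) {ab}*

(B) L = {ab}* is regular.

This can be recognized by a finite automaton (DFA/NFA).
Regular expressions like {ab}* define regular languages.

The other choices are not regular:
- {a^p : p is prime}: After pumping, the length becomes composite
- {ww : w ∈ {a,b}*}: After pumping, the two halves no longer match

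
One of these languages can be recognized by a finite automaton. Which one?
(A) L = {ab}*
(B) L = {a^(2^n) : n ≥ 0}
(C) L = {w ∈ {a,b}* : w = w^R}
(A) {ab}*

(A) L = {ab}* is regular.

This can be recognized by a finite automaton (DFA/NFA).
Regular expressions like {ab}* define regular languages.

The other choices are not regular:
- {a^(2^n) : n ≥ 0}: After pumping, length is no longer a power of 2
- {w ∈ {a,b}* : w = w^R}: After pumping, the string is no longer symmetric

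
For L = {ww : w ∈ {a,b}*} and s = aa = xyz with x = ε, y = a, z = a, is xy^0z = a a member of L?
No

xy⁰z = ε · ε · a = a.
a has odd length 1, so it cannot be written as ww and is not in L.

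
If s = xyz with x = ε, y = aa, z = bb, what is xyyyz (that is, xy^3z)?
aaaaaabb

Given x = '', y = 'aa', z = 'bb' and i = 3:

xy^3z = x + y·y·...·y (3 times) + z
       = '' + 'aa'^3 + 'bb'
       = '' + 'aaaaaa' + 'bb'
       = 'aaaaaabb'

The pumped string is 'aaaaaabb' with length 8.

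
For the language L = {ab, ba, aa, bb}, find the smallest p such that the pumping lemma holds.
p = 3

For a finite language L, the pumping lemma holds vacuously if p > max|s| for s ∈ L.

The longest string in L = {ab, ba, aa, bb} has length 2.
If p = 3, then no string s ∈ L has |s| ≥ p, so the condition is vacuously true.

The minimum pumping length is p = 3.

Why no smaller p works: for any p ≤ 2, the longest string s ∈ L has |s| = 2 ≥ p, so it would
have to be pumpable; but pumping up (i = 2, 3, ...) produces ever longer strings, which cannot all lie in the
finite language L. So the pumping property fails for every p ≤ 2.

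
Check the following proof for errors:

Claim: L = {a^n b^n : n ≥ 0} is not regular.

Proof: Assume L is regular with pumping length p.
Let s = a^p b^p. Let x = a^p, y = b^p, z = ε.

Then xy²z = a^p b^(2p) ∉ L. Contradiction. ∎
The proof is INCORRECT.

Error: The decomposition violates |xy| ≤ p.
With x = a^p and y = b^p, we have |xy| = 2p > p.
The pumping lemma requires |xy| ≤ p, so y must be within the first p characters.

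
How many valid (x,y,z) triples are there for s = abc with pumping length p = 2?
3

For s = 'abc' with pumping length p = 2:

Constraints: |xy| ≤ 2, |y| > 0

Valid decompositions (|xy| ≤ p, |y| ≥ 1):
  • x='', y='a', z='bc'
  • x='a', y='b', z='c'
  • x='', y='ab', z='c'

Total count: 3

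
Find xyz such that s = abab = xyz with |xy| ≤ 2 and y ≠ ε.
x = 'a', y = 'b', z = 'ab'

For s = abab and p = 2, one valid decomposition is:
- x = 'a' (length 1)
- y = 'b' (length 1)
- z = 'ab' (length 2)

Verification:
- xyz = 'a' + 'b' + 'ab' = abab ✓
- |xy| = 2 ≤ 2 ✓
- |y| = 1 > 0 ✓

All pumping lemma constraints are satisfied.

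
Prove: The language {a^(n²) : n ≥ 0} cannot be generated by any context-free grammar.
Assume for contradiction that L is context-free, and let p ≥ 1 be the pumping length given by the pumping lemma for CFLs.
Choose s = a^(p²). Then s ∈ L and |s| = p² ≥ p.
By the CFL pumping lemma, s = uvxyz for some u, v, x, y, z with |vxy| ≤ p, |vy| ≥ 1, and uv^i xy^i z ∈ L for every i ≥ 0.
All symbols are a's, so only lengths matter: let k = |vy|, with 1 ≤ k ≤ |vxy| ≤ p.

Take i = 2: |uv²xy²z| = p² + k, and p² < p² + k ≤ p² + p < (p + 1)².
So the length lies strictly between consecutive squares and is not a perfect square; uv²xy²z ∉ L.

This contradicts the CFL pumping lemma, which requires uv^i xy^i z ∈ L for all i ≥ 0.
Hence L = {a^(n²) : n ≥ 0} is not context-free. ∎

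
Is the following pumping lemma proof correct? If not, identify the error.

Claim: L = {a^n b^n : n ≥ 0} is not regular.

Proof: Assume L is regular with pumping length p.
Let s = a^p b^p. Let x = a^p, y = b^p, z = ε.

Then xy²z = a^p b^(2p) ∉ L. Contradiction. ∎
The proof is INCORRECT.

Error: The decomposition violates |xy| ≤ p.
With x = a^p and y = b^p, we have |xy| = 2p > p.
The pumping lemma requires |xy| ≤ p, so y must be within the first p characters.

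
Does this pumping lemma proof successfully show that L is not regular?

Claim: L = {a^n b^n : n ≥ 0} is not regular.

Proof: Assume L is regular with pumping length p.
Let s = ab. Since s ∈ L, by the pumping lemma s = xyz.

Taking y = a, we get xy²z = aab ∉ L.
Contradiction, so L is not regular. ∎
The proof is INCORRECT.

Error: The string s = ab may be shorter than p.
The pumping lemma only applies to strings with |s| ≥ p, and p is not under our control.
We must choose s in terms of p, e.g. s = a^p b^p, to ensure |s| ≥ p.
(The proof also fixes one particular y; a valid argument must handle every decomposition with |xy| ≤ p and |y| ≥ 1 — for s = a^p b^p this forces y = a^k, and then xy²z = a^(p+k) b^p ∉ L.)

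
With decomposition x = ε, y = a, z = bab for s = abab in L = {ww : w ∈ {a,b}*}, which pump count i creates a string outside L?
i = 3

xy³z = ε · aaa · bab = aaabab; aaabab has length 6; its halves are aaa and bab, which differ, so it is not in L.
(Other choices also work, e.g. i = 0, 2; only i = 1 is guaranteed to stay in L since xy¹z = s.)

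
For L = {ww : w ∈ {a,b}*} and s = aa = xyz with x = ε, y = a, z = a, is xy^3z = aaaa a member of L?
Yes

xy³z = ε · aaa · a = aaaa.
aaaa splits into halves aa · aa, which are equal, so it is in L (w = aa).
(A single pumped string landing in L is not a contradiction by itself; a non-regularity proof needs some i for which xy^i z ∉ L, for every admissible decomposition.)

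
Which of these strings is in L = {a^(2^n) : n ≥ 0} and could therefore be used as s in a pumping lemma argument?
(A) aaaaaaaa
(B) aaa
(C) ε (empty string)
(A) aaaaaaaa

The pumping lemma is applied to a string s that lies in L, so first check membership of each option:
- (A) aaaaaaaa has length 8 = 2^3, so it is in L ✓
- (B) aaa has length 3, strictly between 2^1 = 2 and 2^2 = 4, so it is not in L ✗
- (C) ε has length 0, which is not a power of 2, so it is not in L ✗

Only (A) aaaaaaaa is in L, so it is the only candidate that could play the role of s.
(In a complete proof one picks s in terms of the pumping length p so that |s| ≥ p is guaranteed; a fixed string like aaaaaaaa illustrates the shape of such an s.)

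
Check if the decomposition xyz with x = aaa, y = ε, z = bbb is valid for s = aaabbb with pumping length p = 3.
Violated: |y| > 0

The decomposition x = aaa, y = ε, z = bbb for s = aaabbb with p = 3
violates the constraint: |y| > 0

|y| = 0, but the pumping lemma requires |y| > 0 (y must be non-empty).

Pumping lemma constraints:
1. xyz = s (decomposition is valid)
2. |xy| ≤ p
3. |y| > 0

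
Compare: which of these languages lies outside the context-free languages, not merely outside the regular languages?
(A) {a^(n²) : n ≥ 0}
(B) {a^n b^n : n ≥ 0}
(A) {a^(n²) : n ≥ 0}

(A) {a^(n²) : n ≥ 0} requires the CFL pumping lemma.

- {a^n b^n : n ≥ 0} is context-free (but not regular)
  • Can be shown non-regular with the regular pumping lemma
  • After pumping, the number of a's and b's become unequal

- {a^(n²) : n ≥ 0} is NOT context-free
  • Requires the CFL pumping lemma to prove
  • Gaps between squares grow unboundedly

The CFL pumping lemma is "stronger" in that it can prove non-membership
in the larger class of context-free languages.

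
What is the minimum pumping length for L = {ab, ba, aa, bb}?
p = 3

For a finite language L, the pumping lemma holds vacuously if p > max|s| for s ∈ L.

The longest string in L = {ab, ba, aa, bb} has length 2.
If p = 3, then no string s ∈ L has |s| ≥ p, so the condition is vacuously true.

The minimum pumping length is p = 3.

Why no smaller p works: for any p ≤ 2, the longest string s ∈ L has |s| = 2 ≥ p, so it would
have to be pumpable; but pumping up (i = 2, 3, ...) produces ever longer strings, which cannot all lie in the
finite language L. So the pumping property fails for every p ≤ 2.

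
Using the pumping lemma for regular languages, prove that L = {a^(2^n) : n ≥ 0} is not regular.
Assume for contradiction that L is regular, and let p ≥ 1 be the pumping length given by the pumping lemma.
Choose s = a^(2^p). Then s ∈ L and |s| = 2^p ≥ p.
By the pumping lemma, s = xyz for some x, y, z with |xy| ≤ p, |y| ≥ 1, and xy^i z ∈ L for every i ≥ 0.
Here y = a^k for some k with 1 ≤ k ≤ |xy| ≤ p, and p < 2^p.

Take i = 2: |xy²z| = 2^p + k.
Now 2^p < 2^p + k ≤ 2^p + p < 2^p + 2^p = 2^(p+1).
So |xy²z| lies strictly between the consecutive powers of two 2^p and 2^(p+1), hence is not a power of 2, and xy²z ∉ L.

This contradicts the pumping lemma, which requires xy^i z ∈ L for all i ≥ 0.
Hence L = {a^(2^n) : n ≥ 0} is not regular. ∎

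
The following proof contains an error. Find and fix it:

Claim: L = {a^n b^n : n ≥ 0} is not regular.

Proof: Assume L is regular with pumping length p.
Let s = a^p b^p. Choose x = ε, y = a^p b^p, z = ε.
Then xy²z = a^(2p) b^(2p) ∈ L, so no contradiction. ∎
Error: The decomposition violates |xy| ≤ p. With y = a^p b^p, |xy| = |y| = 2p > p. (The proof also miscomputes xy²z, which would be a^p b^p a^p b^p rather than a^(2p) b^(2p), and it wrongly treats one harmless decomposition as settling the matter — the prover does not get to choose the decomposition.)

Correction: The pumping lemma requires |xy| ≤ p, and the argument must handle every decomposition satisfying |xy| ≤ p, |y| ≥ 1. Since s starts with p a's, any such y consists only of a's, say y = a^k with k ≥ 1. Then xy²z = a^(p+k) b^p has unequal numbers of a's and b's, so xy²z ∉ L — the required contradiction.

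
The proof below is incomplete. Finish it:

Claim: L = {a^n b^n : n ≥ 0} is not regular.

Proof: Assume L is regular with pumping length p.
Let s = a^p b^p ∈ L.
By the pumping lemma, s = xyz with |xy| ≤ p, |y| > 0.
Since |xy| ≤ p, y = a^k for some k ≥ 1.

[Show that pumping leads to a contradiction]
Consider xy²z = a^(p+k) b^p.

Since k ≥ 1, we have p + k > p.
So xy²z has more a's than b's: (p+k) a's vs p b's.
This means xy²z ∉ L because a^n b^n requires equal counts.

This contradicts the pumping lemma which states xy²z ∈ L.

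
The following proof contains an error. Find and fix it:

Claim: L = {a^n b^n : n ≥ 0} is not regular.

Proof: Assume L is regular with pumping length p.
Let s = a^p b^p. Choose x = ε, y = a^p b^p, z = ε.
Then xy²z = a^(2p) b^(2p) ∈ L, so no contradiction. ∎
Error: The decomposition violates |xy| ≤ p. With y = a^p b^p, |xy| = |y| = 2p > p. (The proof also miscomputes xy²z, which would be a^p b^p a^p b^p rather than a^(2p) b^(2p), and it wrongly treats one harmless decomposition as settling the matter — the prover does not get to choose the decomposition.)

Correction: The pumping lemma requires |xy| ≤ p, and the argument must handle every decomposition satisfying |xy| ≤ p, |y| ≥ 1. Since s starts with p a's, any such y consists only of a's, say y = a^k with k ≥ 1. Then xy²z = a^(p+k) b^p has unequal numbers of a's and b's, so xy²z ∉ L — the required contradiction.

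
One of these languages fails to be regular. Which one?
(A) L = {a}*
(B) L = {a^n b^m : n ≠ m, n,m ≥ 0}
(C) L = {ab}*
(B) {a^n b^m : n ≠ m, n,m ≥ 0}

(B) L = {a^n b^m : n ≠ m, n,m ≥ 0} is NOT regular.

The pumping lemma can be used to prove this:
After pumping a's, we can make n = m

The other languages are regular because they can be recognized by finite automata.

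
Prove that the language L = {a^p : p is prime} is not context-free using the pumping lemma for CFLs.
Assume for contradiction that L is context-free, and let p ≥ 1 be the pumping length given by the pumping lemma for CFLs.
Choose a prime q with q ≥ p and let s = a^q. Then s ∈ L and |s| = q ≥ p.
By the CFL pumping lemma, s = uvxyz for some u, v, x, y, z with |vxy| ≤ p, |vy| ≥ 1, and uv^i xy^i z ∈ L for every i ≥ 0.
All symbols are a's, so only lengths matter: let k = |vy|, with 1 ≤ k ≤ p. Then |uv^i xy^i z| = q + (i − 1)k.

Take i = q + 1: the length is q + qk = q(k + 1).
Both factors satisfy q ≥ 2 and k + 1 ≥ 2, so q(k + 1) is composite and uv^(q+1) xy^(q+1) z ∉ L.

This contradicts the CFL pumping lemma, which requires uv^i xy^i z ∈ L for all i ≥ 0.
Hence L = {a^p : p is prime} is not context-free. ∎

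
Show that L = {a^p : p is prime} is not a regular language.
Assume for contradiction that L is regular, and let p ≥ 1 be the pumping length given by the pumping lemma.
Choose a prime q with q ≥ p (one exists because there are infinitely many primes) and let s = a^q. Then s ∈ L and |s| = q ≥ p.
By the pumping lemma, s = xyz for some x, y, z with |xy| ≤ p, |y| ≥ 1, and xy^i z ∈ L for every i ≥ 0.
Here y = a^k for some k with 1 ≤ k ≤ p, and xy^i z = a^(q + (i − 1)k) for every i ≥ 0.

Take i = q + 1: |xy^(q+1) z| = q + qk = q(k + 1).
Both factors satisfy q ≥ 2 and k + 1 ≥ 2, so q(k + 1) is composite, and xy^(q+1) z ∉ L.

This contradicts the pumping lemma, which requires xy^i z ∈ L for all i ≥ 0.
Hence L = {a^p : p is prime} is not regular. ∎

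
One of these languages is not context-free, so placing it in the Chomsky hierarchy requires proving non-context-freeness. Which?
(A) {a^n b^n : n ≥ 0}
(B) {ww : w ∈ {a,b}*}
(B) {ww : w ∈ {a,b}*}

(B) {ww : w ∈ {a,b}*} requires the CFL pumping lemma.

- {a^n b^n : n ≥ 0} is context-free (but not regular)
  • Can be shown non-regular with the regular pumping lemma
  • After pumping, the number of a's and b's become unequal

- {ww : w ∈ {a,b}*} is NOT context-free
  • Requires the CFL pumping lemma to prove
  • Even a PDA cannot compare two arbitrary halves symbol by symbol; CFL pumping on a^p b^p a^p b^p fails

The CFL pumping lemma is "stronger" in that it can prove non-membership
in the larger class of context-free languages.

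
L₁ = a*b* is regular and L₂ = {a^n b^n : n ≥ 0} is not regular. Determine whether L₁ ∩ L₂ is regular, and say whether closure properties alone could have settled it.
No — L₁ ∩ L₂ is not regular.

Every string a^n b^n already lies in a*b*, so L₁ ∩ L₂ = {a^n b^n : n ≥ 0} = L₂ itself, which is the standard non-regular language (pump s = a^p b^p).

Note that the bare facts "L₁ regular, L₂ non-regular" do not settle the question by themselves: the closure of regular languages under ∪, ∩, complement and difference applies only when BOTH operands are regular. With a non-regular operand the result can come out regular or non-regular depending on the specific languages, so one has to work out L₁ ∩ L₂ for this particular pair, as above.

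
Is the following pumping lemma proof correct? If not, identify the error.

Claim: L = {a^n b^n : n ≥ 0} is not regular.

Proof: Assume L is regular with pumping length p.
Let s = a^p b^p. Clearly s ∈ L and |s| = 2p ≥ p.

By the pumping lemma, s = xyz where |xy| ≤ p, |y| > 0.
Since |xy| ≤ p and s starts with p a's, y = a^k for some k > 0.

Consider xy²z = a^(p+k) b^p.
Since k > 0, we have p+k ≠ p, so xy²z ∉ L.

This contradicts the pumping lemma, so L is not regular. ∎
The proof is correct.

This proof is valid because:
1. The string s = a^p b^p is correctly in L
2. The decomposition analysis is correct: y must consist only of a's
3. The contradiction is valid: pumping increases a's but not b's
4. The conclusion follows logically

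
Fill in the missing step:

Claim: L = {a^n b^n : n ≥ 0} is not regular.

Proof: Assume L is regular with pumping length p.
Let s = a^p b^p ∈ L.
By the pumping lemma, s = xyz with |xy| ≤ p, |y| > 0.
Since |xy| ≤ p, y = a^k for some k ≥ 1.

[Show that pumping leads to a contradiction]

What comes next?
Consider xy²z = a^(p+k) b^p.

Since k ≥ 1, we have p + k > p.
So xy²z has more a's than b's: (p+k) a's vs p b's.
This means xy²z ∉ L because a^n b^n requires equal counts.

This contradicts the pumping lemma which states xy²z ∈ L.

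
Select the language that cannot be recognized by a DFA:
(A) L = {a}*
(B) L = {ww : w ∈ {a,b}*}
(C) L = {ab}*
(B) {ww : w ∈ {a,b}*}

(B) L = {ww : w ∈ {a,b}*} is NOT regular.

The pumping lemma can be used to prove this:
After pumping, the two halves no longer match

The other languages are regular because they can be recognized by finite automata.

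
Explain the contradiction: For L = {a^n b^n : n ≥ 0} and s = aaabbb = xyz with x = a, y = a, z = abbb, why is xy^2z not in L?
xy²z = aaaabbb ∉ L

Pumping with i = 2 replaces y = a by y² = aa:
- Original: s = xyz = aaabbb; aaabbb = a^3 b^3 has equal counts (3 = 3), so it is in L
- Pumped: xy²z = a · aa · abbb = aaaabbb
- aaaabbb has 4 a's and 3 b's; 4 ≠ 3, so it is not in L

The pumping lemma would require xy²z ∈ L, so this decomposition yields a contradiction.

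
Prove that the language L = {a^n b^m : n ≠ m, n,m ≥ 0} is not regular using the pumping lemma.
Assume for contradiction that L is regular, and let p ≥ 1 be the pumping length given by the pumping lemma.
Choose s = a^p b^(p + p!). Then s ∈ L because p ≠ p + p! (as p! ≥ 1), and |s| ≥ p.
By the pumping lemma, s = xyz for some x, y, z with |xy| ≤ p, |y| ≥ 1, and xy^i z ∈ L for every i ≥ 0.
Since |xy| ≤ p and the first p symbols of s are all a's, y = a^k for some k with 1 ≤ k ≤ p.
For every i ≥ 0, xy^i z = a^(p + (i − 1)k) b^(p + p!).

Because 1 ≤ k ≤ p, k divides p!. Let t = p!/k (a positive integer) and take i = t + 1.
Then the number of a's is p + tk = p + p!, which equals the number of b's.
So xy^(t+1) z = a^(p + p!) b^(p + p!) has equally many a's and b's and is NOT in L.

This contradicts the pumping lemma, which requires xy^i z ∈ L for all i ≥ 0.
Hence L = {a^n b^m : n ≠ m, n,m ≥ 0} is not regular. ∎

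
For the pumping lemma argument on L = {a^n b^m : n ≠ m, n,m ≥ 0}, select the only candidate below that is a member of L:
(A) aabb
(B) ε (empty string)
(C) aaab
(C) aaab

The pumping lemma is applied to a string s that lies in L, so first check membership of each option:
- (A) aabb = a^2 b^2 has n = m = 2, so it is not in L ✗
- (B) ε = a^0 b^0 has n = m = 0, so it is not in L ✗
- (C) aaab = a^3 b^1 with 3 ≠ 1, so it is in L ✓

Only (C) aaab is in L, so it is the only candidate that could play the role of s.
(In a complete proof one picks s in terms of the pumping length p so that |s| ≥ p is guaranteed; a fixed string like aaab illustrates the shape of such an s.)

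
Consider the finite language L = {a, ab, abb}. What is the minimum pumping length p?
p = 4

For a finite language L, the pumping lemma holds vacuously if p > max|s| for s ∈ L.

The longest string in L = {a, ab, abb} has length 3.
If p = 4, then no string s ∈ L has |s| ≥ p, so the condition is vacuously true.

The minimum pumping length is p = 4.

Why no smaller p works: for any p ≤ 3, the longest string s ∈ L has |s| = 3 ≥ p, so it would
have to be pumpable; but pumping up (i = 2, 3, ...) produces ever longer strings, which cannot all lie in the
finite language L. So the pumping property fails for every p ≤ 3.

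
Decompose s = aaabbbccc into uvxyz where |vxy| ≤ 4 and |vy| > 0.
u='aa', v='a', x='bb', y='b', z='ccc'

For s = aaabbbccc with pumping length p = 4:

One valid decomposition:
- u = 'aa'
- v = 'a'
- x = 'bb'
- y = 'b'
- z = 'ccc'

Verification:
- uvxyz = 'aa' + 'a' + 'bb' + 'b' + 'ccc' = aaabbbccc ✓
- |vxy| = |'abbb'| = 4 ≤ 4 ✓
- |vy| = |'ab'| = 2 > 0 ✓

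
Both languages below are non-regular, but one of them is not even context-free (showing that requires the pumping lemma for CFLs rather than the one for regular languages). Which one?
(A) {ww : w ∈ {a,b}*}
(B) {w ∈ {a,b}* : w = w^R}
(A) {ww : w ∈ {a,b}*}

(A) {ww : w ∈ {a,b}*} requires the CFL pumping lemma.

- {w ∈ {a,b}* : w = w^R} is context-free (but not regular)
  • Can be shown non-regular with the regular pumping lemma
  • After pumping, the string is no longer symmetric

- {ww : w ∈ {a,b}*} is NOT context-free
  • Requires the CFL pumping lemma to prove
  • Even a PDA cannot compare two arbitrary halves symbol by symbol; CFL pumping on a^p b^p a^p b^p fails

The CFL pumping lemma is "stronger" in that it can prove non-membership
in the larger class of context-free languages.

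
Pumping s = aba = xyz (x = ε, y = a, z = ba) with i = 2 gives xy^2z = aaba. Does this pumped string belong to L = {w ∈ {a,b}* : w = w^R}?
No

xy²z = ε · aa · ba = aaba.
aaba reversed is abaa ≠ aaba, so it is not a palindrome and is not in L.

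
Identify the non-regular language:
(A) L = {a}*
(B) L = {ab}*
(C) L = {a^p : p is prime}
(C) {a^p : p is prime}

(C) L = {a^p : p is prime} is NOT regular.

The pumping lemma can be used to prove this:
After pumping, the length becomes composite

The other languages are regular because they can be recognized by finite automata.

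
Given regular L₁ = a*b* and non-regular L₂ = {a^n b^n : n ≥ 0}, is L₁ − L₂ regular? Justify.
No — L₁ − L₂ is not regular.

a*b* − {a^n b^n} = {a^n b^m : n ≠ m}. If this were regular, then its complement intersected with a*b*, namely {a^n b^n : n ≥ 0}, would be regular too (closure under complement and intersection) — contradiction. So L₁ − L₂ is not regular.

Note that the bare facts "L₁ regular, L₂ non-regular" do not settle the question by themselves: the closure of regular languages under ∪, ∩, complement and difference applies only when BOTH operands are regular. With a non-regular operand the result can come out regular or non-regular depending on the specific languages, so one has to work out L₁ − L₂ for this particular pair, as above.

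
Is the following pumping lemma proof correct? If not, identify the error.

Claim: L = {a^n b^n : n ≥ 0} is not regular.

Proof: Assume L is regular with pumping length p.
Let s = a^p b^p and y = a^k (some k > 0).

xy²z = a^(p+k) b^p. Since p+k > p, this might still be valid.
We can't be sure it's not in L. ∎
The proof is INCORRECT.

Error: The conclusion is wrong.
xy²z = a^(p+k) b^p is definitely NOT in L because the number of a's (p+k) ≠ number of b's (p).
The proof incorrectly doubts what is actually a valid contradiction.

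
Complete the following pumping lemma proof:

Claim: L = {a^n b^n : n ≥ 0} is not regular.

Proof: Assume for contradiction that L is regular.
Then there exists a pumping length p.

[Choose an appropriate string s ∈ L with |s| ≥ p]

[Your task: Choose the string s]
s = a^p b^p

This string is in L (has equal a's and b's) and has length 2p ≥ p.
Any decomposition xyz with |xy| ≤ p means y consists only of a's,
so pumping will unbalance the counts.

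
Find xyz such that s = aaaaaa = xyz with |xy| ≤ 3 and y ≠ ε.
x = 'aa', y = 'a', z = 'aaa'

For s = aaaaaa and p = 3, one valid decomposition is:
- x = 'aa' (length 2)
- y = 'a' (length 1)
- z = 'aaa' (length 3)

Verification:
- xyz = 'aa' + 'a' + 'aaa' = aaaaaa ✓
- |xy| = 3 ≤ 3 ✓
- |y| = 1 > 0 ✓

All pumping lemma constraints are satisfied.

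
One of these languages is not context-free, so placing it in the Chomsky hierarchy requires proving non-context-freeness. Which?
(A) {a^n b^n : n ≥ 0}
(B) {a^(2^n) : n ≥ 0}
(B) {a^(2^n) : n ≥ 0}

(B) {a^(2^n) : n ≥ 0} requires the CFL pumping lemma.

- {a^n b^n : n ≥ 0} is context-free (but not regular)
  • Can be shown non-regular with the regular pumping lemma
  • After pumping, the number of a's and b's become unequal

- {a^(2^n) : n ≥ 0} is NOT context-free
  • Requires the CFL pumping lemma to prove
  • Gaps between powers of 2 grow exponentially

The CFL pumping lemma is "stronger" in that it can prove non-membership
in the larger class of context-free languages.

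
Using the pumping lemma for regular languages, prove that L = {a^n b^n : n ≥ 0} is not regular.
Assume for contradiction that L is regular, and let p ≥ 1 be the pumping length given by the pumping lemma.
Choose s = a^p b^p. Then s ∈ L and |s| = 2p ≥ p.
By the pumping lemma, s = xyz for some x, y, z with |xy| ≤ p, |y| ≥ 1, and xy^i z ∈ L for every i ≥ 0.
Since |xy| ≤ p and the first p symbols of s are all a's, we must have y = a^k for some k with 1 ≤ k ≤ p.

Take i = 3: xy³z = a^(p + 2k) b^p.
This string has p + 2k a's but p b's, and p + 2k > p because k ≥ 1. So xy³z ∉ L.

This contradicts the pumping lemma, which requires xy^i z ∈ L for all i ≥ 0.
Hence L = {a^n b^n : n ≥ 0} is not regular. ∎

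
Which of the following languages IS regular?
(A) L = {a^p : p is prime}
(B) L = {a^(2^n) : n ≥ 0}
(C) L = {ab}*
(C) {ab}*

(C) L = {ab}* is regular.

This can be recognized by a finite automaton (DFA/NFA).
Regular expressions like {ab}* define regular languages.

The other choices are not regular:
- {a^(2^n) : n ≥ 0}: After pumping, length is no longer a power of 2
- {a^p : p is prime}: After pumping, the length becomes composite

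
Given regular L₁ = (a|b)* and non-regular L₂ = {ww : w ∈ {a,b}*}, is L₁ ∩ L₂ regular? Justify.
No — L₁ ∩ L₂ is not regular.

(a|b)* is all strings over {a,b}, so L₁ ∩ L₂ = {ww : w ∈ {a,b}*} = L₂ itself, which is not regular (pump s = a^p b a^p b).

Note that the bare facts "L₁ regular, L₂ non-regular" do not settle the question by themselves: the closure of regular languages under ∪, ∩, complement and difference applies only when BOTH operands are regular. With a non-regular operand the result can come out regular or non-regular depending on the specific languages, so one has to work out L₁ ∩ L₂ for this particular pair, as above.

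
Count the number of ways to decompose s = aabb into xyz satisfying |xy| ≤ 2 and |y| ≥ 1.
3

For s = 'aabb' with pumping length p = 2:

Constraints: |xy| ≤ 2, |y| > 0

Valid decompositions (|xy| ≤ p, |y| ≥ 1):
  • x='', y='a', z='abb'
  • x='a', y='a', z='bb'
  • x='', y='aa', z='bb'

Total count: 3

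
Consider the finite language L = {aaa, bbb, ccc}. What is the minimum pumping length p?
p = 4

For a finite language L, the pumping lemma holds vacuously if p > max|s| for s ∈ L.

The longest string in L = {aaa, bbb, ccc} has length 3.
If p = 4, then no string s ∈ L has |s| ≥ p, so the condition is vacuously true.

The minimum pumping length is p = 4.

Why no smaller p works: for any p ≤ 3, the longest string s ∈ L has |s| = 3 ≥ p, so it would
have to be pumpable; but pumping up (i = 2, 3, ...) produces ever longer strings, which cannot all lie in the
finite language L. So the pumping property fails for every p ≤ 3.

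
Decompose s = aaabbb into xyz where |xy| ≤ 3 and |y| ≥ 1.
x = 'aa', y = 'a', z = 'bbb'

For s = aaabbb and p = 3, one valid decomposition is:
- x = 'aa' (length 2)
- y = 'a' (length 1)
- z = 'bbb' (length 3)

Verification:
- xyz = 'aa' + 'a' + 'bbb' = aaabbb ✓
- |xy| = 3 ≤ 3 ✓
- |y| = 1 > 0 ✓

All pumping lemma constraints are satisfied.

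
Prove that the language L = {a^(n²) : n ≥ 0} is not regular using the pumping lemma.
Assume for contradiction that L is regular, and let p ≥ 1 be the pumping length given by the pumping lemma.
Choose s = a^(p²). Then s ∈ L and |s| = p² ≥ p.
By the pumping lemma, s = xyz for some x, y, z with |xy| ≤ p, |y| ≥ 1, and xy^i z ∈ L for every i ≥ 0.
Here y = a^k for some k with 1 ≤ k ≤ |xy| ≤ p.

Take i = 2: |xy²z| = p² + k.
Now p² < p² + k ≤ p² + p < p² + 2p + 1 = (p + 1)².
So |xy²z| lies strictly between the consecutive squares p² and (p + 1)², hence is not a perfect square, and xy²z ∉ L.

This contradicts the pumping lemma, which requires xy^i z ∈ L for all i ≥ 0.
Hence L = {a^(n²) : n ≥ 0} is not regular. ∎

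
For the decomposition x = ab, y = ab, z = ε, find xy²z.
ababab

Given x = 'ab', y = 'ab', z = '' and i = 2:

xy^2z = x + y·y·...·y (2 times) + z
       = 'ab' + 'ab'^2 + ''
       = 'ab' + 'abab' + ''
       = 'ababab'

The pumped string is 'ababab' with length 6.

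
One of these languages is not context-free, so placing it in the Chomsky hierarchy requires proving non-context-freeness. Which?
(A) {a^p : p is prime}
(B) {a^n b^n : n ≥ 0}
(A) {a^p : p is prime}

(A) {a^p : p is prime} requires the CFL pumping lemma.

- {a^n b^n : n ≥ 0} is context-free (but not regular)
  • Can be shown non-regular with the regular pumping lemma
  • After pumping, the number of a's and b's become unequal

- {a^p : p is prime} is NOT context-free
  • Requires the CFL pumping lemma to prove
  • The CFL pumping lemma also fails because prime gaps are unbounded

The CFL pumping lemma is "stronger" in that it can prove non-membership
in the larger class of context-free languages.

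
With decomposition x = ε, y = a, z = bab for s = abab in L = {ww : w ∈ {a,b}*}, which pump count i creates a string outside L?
i = 0

xy⁰z = ε · ε · bab = bab; bab has odd length 3, so it cannot be written as ww and is not in L.
(Other choices also work, e.g. i = 2, 3; only i = 1 is guaranteed to stay in L since xy¹z = s.)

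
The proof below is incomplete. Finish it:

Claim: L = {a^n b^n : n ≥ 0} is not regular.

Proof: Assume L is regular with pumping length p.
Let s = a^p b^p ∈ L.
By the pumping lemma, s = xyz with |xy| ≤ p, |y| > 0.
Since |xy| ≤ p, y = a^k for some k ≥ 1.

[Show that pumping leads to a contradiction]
Consider xy²z = a^(p+k) b^p.

Since k ≥ 1, we have p + k > p.
So xy²z has more a's than b's: (p+k) a's vs p b's.
This means xy²z ∉ L because a^n b^n requires equal counts.

This contradicts the pumping lemma which states xy²z ∈ L.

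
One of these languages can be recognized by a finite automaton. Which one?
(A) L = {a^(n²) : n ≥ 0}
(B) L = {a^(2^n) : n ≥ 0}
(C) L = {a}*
(C) {a}*

(C) L = {a}* is regular.

This can be recognized by a finite automaton (DFA/NFA).
Regular expressions like {a}* define regular languages.

The other choices are not regular:
- {a^(2^n) : n ≥ 0}: After pumping, length is no longer a power of 2
- {a^(n²) : n ≥ 0}: After pumping, length is no longer a perfect square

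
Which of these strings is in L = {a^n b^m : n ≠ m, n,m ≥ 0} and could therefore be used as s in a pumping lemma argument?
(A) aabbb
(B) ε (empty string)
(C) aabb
(A) aabbb

The pumping lemma is applied to a string s that lies in L, so first check membership of each option:
- (A) aabbb = a^2 b^3 with 2 ≠ 3, so it is in L ✓
- (B) ε = a^0 b^0 has n = m = 0, so it is not in L ✗
- (C) aabb = a^2 b^2 has n = m = 2, so it is not in L ✗

Only (A) aabbb is in L, so it is the only candidate that could play the role of s.
(In a complete proof one picks s in terms of the pumping length p so that |s| ≥ p is guaranteed; a fixed string like aabbb illustrates the shape of such an s.)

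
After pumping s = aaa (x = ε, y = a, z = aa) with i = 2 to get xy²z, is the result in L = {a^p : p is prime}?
No

xy²z = ε · aa · aa = aaaa.
aaaa has length 4 = 2 × 2, which is not prime, so it is not in L.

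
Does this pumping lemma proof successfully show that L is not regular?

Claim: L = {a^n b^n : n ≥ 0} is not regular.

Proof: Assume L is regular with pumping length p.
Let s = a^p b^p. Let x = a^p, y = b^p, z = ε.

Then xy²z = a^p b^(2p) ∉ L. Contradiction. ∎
The proof is INCORRECT.

Error: The decomposition violates |xy| ≤ p.
With x = a^p and y = b^p, we have |xy| = 2p > p.
The pumping lemma requires |xy| ≤ p, so y must be within the first p characters.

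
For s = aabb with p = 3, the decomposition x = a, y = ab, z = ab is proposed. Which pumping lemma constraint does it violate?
Violated: xyz = s

The decomposition x = a, y = ab, z = ab for s = aabb with p = 3
violates the constraint: xyz = s

xyz = 'a' + 'ab' + 'ab' = 'aabab' ≠ 'aabb' = s. The decomposition doesn't reconstruct s.

Pumping lemma constraints:
1. xyz = s (decomposition is valid)
2. |xy| ≤ p
3. |y| > 0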